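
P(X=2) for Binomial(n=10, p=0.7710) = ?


C(10,2) = 45
p^2 = 0.594441
(1-p)^8 = 7.562822e-06
P = 45 * 0.594441 * 7.562822e-06 = 0.0002

P(X=2) = 0.0002


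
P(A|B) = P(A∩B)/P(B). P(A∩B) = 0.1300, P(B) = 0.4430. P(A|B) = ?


P(A|B) = 0.1300/0.4430 = 0.2935

P(A|B) = 0.2935


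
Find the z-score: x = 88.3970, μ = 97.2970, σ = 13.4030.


z = (88.3970 - 97.2970)/13.4030
= -8.9000/13.4030
= -0.6640

z = -0.6640


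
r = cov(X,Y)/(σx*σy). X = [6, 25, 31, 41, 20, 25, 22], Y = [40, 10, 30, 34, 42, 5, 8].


Mean X = 24.2857, Mean Y = 24.1429
SD X = 9.880924, SD Y = 14.778639
Cov = -21.326531
r = -21.326531/(9.880924*14.778639) = -0.1460

r = -0.1460


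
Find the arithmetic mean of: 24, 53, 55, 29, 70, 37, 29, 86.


Sum = 24 + 53 + 55 + 29 + 70 + 37 + 29 + 86 = 383
n = 8
Mean = 383/8 = 47.8750

Mean = 47.8750


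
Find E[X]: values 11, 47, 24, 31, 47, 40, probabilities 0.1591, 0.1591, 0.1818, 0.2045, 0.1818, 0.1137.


E[X] = 11*0.1591 + 47*0.1591 + 24*0.1818 + 31*0.2045 + 47*0.1818 + 40*0.1137
= 1.7501 + 7.4777 + 4.3632 + 6.3395 + 8.5446 + 4.5480
= 33.0231

E[X] = 33.0231


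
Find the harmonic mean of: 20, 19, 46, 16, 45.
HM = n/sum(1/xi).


Sum of reciprocals = 1/20 + 1/19 + 1/46 + 1/16 + 1/45 = 0.209093
HM = 5/0.209093 = 23.9128

HM = 23.9128


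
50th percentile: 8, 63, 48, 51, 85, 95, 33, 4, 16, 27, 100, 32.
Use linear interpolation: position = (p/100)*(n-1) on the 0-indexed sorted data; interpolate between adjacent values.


Sorted: 4, 8, 16, 27, 32, 33, 48, 51, 63, 85, 95, 100
n = 12
Index = 50/100 * 11 = 5.5000
Lower = data[5] = 33, Upper = data[6] = 48
P50 = 33 + 0.5000*(15) = 40.5000

P50 = 40.5000


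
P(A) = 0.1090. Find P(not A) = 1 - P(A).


P(not A) = 1 - 0.1090 = 0.8910

P(not A) = 0.8910


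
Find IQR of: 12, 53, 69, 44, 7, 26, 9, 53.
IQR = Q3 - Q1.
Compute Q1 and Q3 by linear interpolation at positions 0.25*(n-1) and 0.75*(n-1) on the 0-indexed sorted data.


Sorted: 7, 9, 12, 26, 44, 53, 53, 69
Q1 (25th %ile) = 11.2500
Q3 (75th %ile) = 53.0000
IQR = 53.0000 - 11.2500 = 41.7500

IQR = 41.7500


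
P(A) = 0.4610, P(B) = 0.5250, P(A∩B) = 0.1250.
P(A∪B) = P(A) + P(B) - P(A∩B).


P(A∪B) = 0.4610 + 0.5250 - 0.1250
= 0.9860 - 0.1250
= 0.8610

P(A∪B) = 0.8610


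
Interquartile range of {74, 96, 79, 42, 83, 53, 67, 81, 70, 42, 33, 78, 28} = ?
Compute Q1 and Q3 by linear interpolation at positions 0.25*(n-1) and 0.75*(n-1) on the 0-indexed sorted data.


Sorted: 28, 33, 42, 42, 53, 67, 70, 74, 78, 79, 81, 83, 96
Q1 (25th %ile) = 42.0000
Q3 (75th %ile) = 79.0000
IQR = 79.0000 - 42.0000 = 37.0000

IQR = 37.0000


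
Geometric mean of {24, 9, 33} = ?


Product = 24 × 9 × 33 = 7128
GM = 7128^(1/3) = 19.2452

GM = 19.2452


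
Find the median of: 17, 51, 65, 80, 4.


Sorted: 4, 17, 51, 65, 80
n = 5 (odd)
Middle value = 51

Median = 51


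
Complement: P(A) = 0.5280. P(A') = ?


P(not A) = 1 - 0.5280 = 0.4720

P(not A) = 0.4720


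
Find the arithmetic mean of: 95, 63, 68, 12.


Sum = 95 + 63 + 68 + 12 = 238
n = 4
Mean = 238/4 = 59.5000

Mean = 59.5000


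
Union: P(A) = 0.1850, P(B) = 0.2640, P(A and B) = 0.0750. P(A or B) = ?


P(A∪B) = 0.1850 + 0.2640 - 0.0750
= 0.4490 - 0.0750
= 0.3740

P(A∪B) = 0.3740


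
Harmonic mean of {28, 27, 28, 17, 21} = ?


Sum of reciprocals = 1/28 + 1/27 + 1/28 + 1/17 + 1/21 = 0.214908
HM = 5/0.214908 = 23.2657

HM = 23.2657


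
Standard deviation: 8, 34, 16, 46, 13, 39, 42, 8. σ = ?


Mean = 25.7500
Variance = 225.6875
SD = sqrt(225.6875) = 15.0229

SD = 15.0229


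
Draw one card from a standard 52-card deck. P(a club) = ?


13 clubs in 52 cards
P = 13/52 = 0.2500

P = 0.2500


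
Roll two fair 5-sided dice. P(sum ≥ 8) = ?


Total outcomes = 5×5 = 25
Favorable (sum ≥ 8): 6
P = 6/25 = 0.2400

P = 0.2400


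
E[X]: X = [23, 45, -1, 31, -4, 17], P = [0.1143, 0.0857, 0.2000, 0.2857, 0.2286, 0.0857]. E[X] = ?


E[X] = 23*0.1143 + 45*0.0857 - 1*0.2000 + 31*0.2857 - 4*0.2286 + 17*0.0857
= 2.6289 + 3.8565 - 0.2000 + 8.8567 - 0.9144 + 1.4569
= 15.6846

E[X] = 15.6846


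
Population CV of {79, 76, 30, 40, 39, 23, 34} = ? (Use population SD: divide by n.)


Mean = 45.8571
SD = 20.7118
CV = (20.7118/45.8571)*100 = 45.1660%

CV = 45.1660%


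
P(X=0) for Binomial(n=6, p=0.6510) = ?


C(6,0) = 1
p^0 = 1.000000
(1-p)^6 = 0.001807
P = 1 * 1.000000 * 0.001807 = 0.0018

P(X=0) = 0.0018


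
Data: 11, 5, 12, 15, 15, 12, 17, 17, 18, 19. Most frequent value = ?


Frequencies: 5:1, 11:1, 12:2, 15:2, 17:2, 18:1, 19:1
Max frequency = 2
Mode = 12, 15, 17

Mode = 12, 15, 17


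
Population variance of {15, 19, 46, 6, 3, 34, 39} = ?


Mean = 23.1429
Squared deviations: 66.3061, 17.1633, 522.4490, 293.8776, 405.7347, 117.8776, 251.4490
Sum = 1674.8571
Variance = 1674.8571/7 = 239.2653

Variance = 239.2653


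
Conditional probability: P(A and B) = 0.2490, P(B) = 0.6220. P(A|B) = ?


P(A|B) = 0.2490/0.6220 = 0.4003

P(A|B) = 0.4003


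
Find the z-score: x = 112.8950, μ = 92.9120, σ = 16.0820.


z = (112.8950 - 92.9120)/16.0820
= 19.9830/16.0820
= 1.2426

z = 1.2426


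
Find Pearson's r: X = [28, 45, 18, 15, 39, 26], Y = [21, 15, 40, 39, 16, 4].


Mean X = 28.5000, Mean Y = 22.5000
SD X = 10.657548, SD Y = 13.047988
Cov = -91.916667
r = -91.916667/(10.657548*13.047988) = -0.6610

r = -0.6610


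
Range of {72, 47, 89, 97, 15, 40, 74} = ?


Max = 97, Min = 15
Range = 97 - 15 = 82

Range = 82


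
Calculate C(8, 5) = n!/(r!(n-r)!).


C(8,5) = 8!/(5! × 3!)
= 40320/(120 × 6)
= 56

C(8,5) = 56


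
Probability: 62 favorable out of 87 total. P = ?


P = 62/87 = 0.7126

P = 0.7126


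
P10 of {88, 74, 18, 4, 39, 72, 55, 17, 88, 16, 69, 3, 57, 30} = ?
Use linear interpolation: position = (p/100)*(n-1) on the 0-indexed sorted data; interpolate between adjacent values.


Sorted: 3, 4, 16, 17, 18, 30, 39, 55, 57, 69, 72, 74, 88, 88
n = 14
Index = 10/100 * 13 = 1.3000
Lower = data[1] = 4, Upper = data[2] = 16
P10 = 4 + 0.3000*(12) = 7.6000

P10 = 7.6000


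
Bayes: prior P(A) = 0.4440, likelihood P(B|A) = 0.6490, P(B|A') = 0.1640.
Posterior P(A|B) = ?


P(B) = P(B|A)*P(A) + P(B|A')*P(A')
= 0.6490*0.4440 + 0.1640*0.5560
= 0.288156 + 0.091184 = 0.379340
P(A|B) = 0.288156/0.379340 = 0.7596

P(A|B) = 0.7596


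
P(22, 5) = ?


P(22,5) = 22!/17!
= 1124000727777607680000/355687428096000
= 3160080

P(22,5) = 3160080


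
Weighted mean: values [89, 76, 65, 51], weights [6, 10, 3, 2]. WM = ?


Numerator = 89*6 + 76*10 + 65*3 + 51*2 = 1591
Denominator = 6 + 10 + 3 + 2 = 21
WM = 1591/21 = 75.7619

WM = 75.7619


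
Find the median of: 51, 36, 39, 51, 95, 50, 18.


Sorted: 18, 36, 39, 50, 51, 51, 95
n = 7 (odd)
Middle value = 50

Median = 50


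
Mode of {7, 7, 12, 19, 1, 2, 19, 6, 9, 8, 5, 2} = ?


Frequencies: 1:1, 2:2, 5:1, 6:1, 7:2, 8:1, 9:1, 12:1, 19:2
Max frequency = 2
Mode = 2, 7, 19

Mode = 2, 7, 19


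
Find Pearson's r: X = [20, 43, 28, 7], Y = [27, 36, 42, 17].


Mean X = 24.5000, Mean Y = 30.5000
SD X = 13.047988, SD Y = 9.447222
Cov = 98.500000
r = 98.500000/(13.047988*9.447222) = 0.7991

r = 0.7991


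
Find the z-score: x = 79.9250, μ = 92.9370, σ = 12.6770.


z = (79.9250 - 92.9370)/12.6770
= -13.0120/12.6770
= -1.0264

z = -1.0264


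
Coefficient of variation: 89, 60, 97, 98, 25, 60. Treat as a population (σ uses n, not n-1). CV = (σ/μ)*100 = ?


Mean = 71.5000
SD = 26.0944
CV = (26.0944/71.5000)*100 = 36.4956%

CV = 36.4956%


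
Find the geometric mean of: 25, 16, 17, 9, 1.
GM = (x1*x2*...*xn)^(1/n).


Product = 25 × 16 × 17 × 9 × 1 = 61200
GM = 61200^(1/5) = 9.0646

GM = 9.0646


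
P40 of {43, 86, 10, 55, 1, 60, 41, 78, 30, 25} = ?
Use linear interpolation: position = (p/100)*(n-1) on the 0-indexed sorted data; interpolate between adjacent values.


Sorted: 1, 10, 25, 30, 41, 43, 55, 60, 78, 86
n = 10
Index = 40/100 * 9 = 3.6000
Lower = data[3] = 30, Upper = data[4] = 41
P40 = 30 + 0.6000*(11) = 36.6000

P40 = 36.6000


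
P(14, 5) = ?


P(14,5) = 14!/9!
= 87178291200/362880
= 240240

P(14,5) = 240240


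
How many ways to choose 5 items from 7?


C(7,5) = 7!/(5! × 2!)
= 5040/(120 × 2)
= 21

C(7,5) = 21


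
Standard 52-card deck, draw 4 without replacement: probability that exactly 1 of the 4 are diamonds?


Hypergeometric: P(X=1) = C(13,1)·C(39,3) / C(52,4)
= 13 × 9139 / 270725
= 118807/270725 = 0.4388

P = 0.4388


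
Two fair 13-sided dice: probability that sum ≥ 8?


Total outcomes = 13×13 = 169
Favorable (sum ≥ 8): 148
P = 148/169 = 0.8757

P = 0.8757


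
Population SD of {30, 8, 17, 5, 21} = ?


Mean = 16.2000
Variance = 81.3600
SD = sqrt(81.3600) = 9.0200

SD = 9.0200


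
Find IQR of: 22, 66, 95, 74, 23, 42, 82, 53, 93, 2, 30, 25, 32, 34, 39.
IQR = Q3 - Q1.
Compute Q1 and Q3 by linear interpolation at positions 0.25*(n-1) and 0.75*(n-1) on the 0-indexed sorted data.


Sorted: 2, 22, 23, 25, 30, 32, 34, 39, 42, 53, 66, 74, 82, 93, 95
Q1 (25th %ile) = 27.5000
Q3 (75th %ile) = 70.0000
IQR = 70.0000 - 27.5000 = 42.5000

IQR = 42.5000


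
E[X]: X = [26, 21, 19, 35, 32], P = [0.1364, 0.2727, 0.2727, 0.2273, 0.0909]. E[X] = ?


E[X] = 26*0.1364 + 21*0.2727 + 19*0.2727 + 35*0.2273 + 32*0.0909
= 3.5464 + 5.7267 + 5.1813 + 7.9555 + 2.9088
= 25.3187

E[X] = 25.3187


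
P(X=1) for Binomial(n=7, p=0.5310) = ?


C(7,1) = 7
p^1 = 0.531000
(1-p)^6 = 0.010642
P = 7 * 0.531000 * 0.010642 = 0.0396

P(X=1) = 0.0396


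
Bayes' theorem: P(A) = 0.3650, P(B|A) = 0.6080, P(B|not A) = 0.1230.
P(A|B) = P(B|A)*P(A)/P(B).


P(B) = P(B|A)*P(A) + P(B|A')*P(A')
= 0.6080*0.3650 + 0.1230*0.6350
= 0.221920 + 0.078105 = 0.300025
P(A|B) = 0.221920/0.300025 = 0.7397

P(A|B) = 0.7397


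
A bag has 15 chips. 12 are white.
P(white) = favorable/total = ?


P = 12/15 = 0.8000

P = 0.8000


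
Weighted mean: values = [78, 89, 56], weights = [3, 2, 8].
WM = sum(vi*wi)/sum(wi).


Numerator = 78*3 + 89*2 + 56*8 = 860
Denominator = 3 + 2 + 8 = 13
WM = 860/13 = 66.1538

WM = 66.1538


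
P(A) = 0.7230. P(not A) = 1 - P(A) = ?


P(not A) = 1 - 0.7230 = 0.2770

P(not A) = 0.2770


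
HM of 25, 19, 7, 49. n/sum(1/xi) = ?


Sum of reciprocals = 1/25 + 1/19 + 1/7 + 1/49 = 0.255897
HM = 4/0.255897 = 15.6313

HM = 15.6313


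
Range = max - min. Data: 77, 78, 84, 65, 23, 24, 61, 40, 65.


Max = 84, Min = 23
Range = 84 - 23 = 61

Range = 61


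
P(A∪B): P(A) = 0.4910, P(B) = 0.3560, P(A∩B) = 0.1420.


P(A∪B) = 0.4910 + 0.3560 - 0.1420
= 0.8470 - 0.1420
= 0.7050

P(A∪B) = 0.7050


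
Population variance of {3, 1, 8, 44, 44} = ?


Mean = 20.0000
Squared deviations: 289.0000, 361.0000, 144.0000, 576.0000, 576.0000
Sum = 1946.0000
Variance = 1946.0000/5 = 389.2000

Variance = 389.2000


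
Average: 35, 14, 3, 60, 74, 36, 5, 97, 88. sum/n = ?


Sum = 35 + 14 + 3 + 60 + 74 + 36 + 5 + 97 + 88 = 412
n = 9
Mean = 412/9 = 45.7778

Mean = 45.7778


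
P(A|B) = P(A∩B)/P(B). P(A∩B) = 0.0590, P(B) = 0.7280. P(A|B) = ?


P(A|B) = 0.0590/0.7280 = 0.0810

P(A|B) = 0.0810


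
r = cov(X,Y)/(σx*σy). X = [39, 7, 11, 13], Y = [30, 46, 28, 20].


Mean X = 17.5000, Mean Y = 31.0000
SD X = 12.599603, SD Y = 9.433981
Cov = -27.500000
r = -27.500000/(12.599603*9.433981) = -0.2314

r = -0.2314


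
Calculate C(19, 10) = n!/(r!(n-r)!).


C(19,10) = 19!/(10! × 9!)
= 121645100408832000/(3628800 × 362880)
= 92378

C(19,10) = 92378


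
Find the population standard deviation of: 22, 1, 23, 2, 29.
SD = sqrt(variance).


Mean = 15.4000
Variance = 134.6400
SD = sqrt(134.6400) = 11.6034

SD = 11.6034


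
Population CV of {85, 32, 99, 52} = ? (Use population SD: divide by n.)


Mean = 67.0000
SD = 26.4481
CV = (26.4481/67.0000)*100 = 39.4747%

CV = 39.4747%


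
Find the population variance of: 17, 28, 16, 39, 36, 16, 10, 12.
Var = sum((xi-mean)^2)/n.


Mean = 21.7500
Squared deviations: 22.5625, 39.0625, 33.0625, 297.5625, 203.0625, 33.0625, 138.0625, 95.0625
Sum = 861.5000
Variance = 861.5000/8 = 107.6875

Variance = 107.6875


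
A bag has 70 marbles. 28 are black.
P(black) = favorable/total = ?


P = 28/70 = 0.4000

P = 0.4000


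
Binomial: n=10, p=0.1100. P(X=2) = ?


C(10,2) = 45
p^2 = 0.012100
(1-p)^8 = 0.393659
P = 45 * 0.012100 * 0.393659 = 0.2143

P(X=2) = 0.2143


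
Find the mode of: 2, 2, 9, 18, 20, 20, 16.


Frequencies: 2:2, 9:1, 16:1, 18:1, 20:2
Max frequency = 2
Mode = 2, 20

Mode = 2, 20


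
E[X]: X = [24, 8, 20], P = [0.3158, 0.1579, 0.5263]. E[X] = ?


E[X] = 24*0.3158 + 8*0.1579 + 20*0.5263
= 7.5792 + 1.2632 + 10.5260
= 19.3684

E[X] = 19.3684


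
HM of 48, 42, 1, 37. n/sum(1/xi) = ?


Sum of reciprocals = 1/48 + 1/42 + 1/1 + 1/37 = 1.071670
HM = 4/1.071670 = 3.7325

HM = 3.7325


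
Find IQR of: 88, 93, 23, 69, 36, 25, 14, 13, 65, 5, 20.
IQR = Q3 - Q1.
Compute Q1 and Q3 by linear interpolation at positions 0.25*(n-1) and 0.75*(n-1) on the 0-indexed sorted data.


Sorted: 5, 13, 14, 20, 23, 25, 36, 65, 69, 88, 93
Q1 (25th %ile) = 17.0000
Q3 (75th %ile) = 67.0000
IQR = 67.0000 - 17.0000 = 50.0000

IQR = 50.0000


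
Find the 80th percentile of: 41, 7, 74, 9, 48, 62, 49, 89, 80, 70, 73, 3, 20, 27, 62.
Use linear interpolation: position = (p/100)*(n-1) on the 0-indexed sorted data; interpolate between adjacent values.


Sorted: 3, 7, 9, 20, 27, 41, 48, 49, 62, 62, 70, 73, 74, 80, 89
n = 15
Index = 80/100 * 14 = 11.2000
Lower = data[11] = 73, Upper = data[12] = 74
P80 = 73 + 0.2000*(1) = 73.2000

P80 = 73.2000


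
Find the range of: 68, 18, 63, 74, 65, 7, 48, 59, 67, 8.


Max = 74, Min = 7
Range = 74 - 7 = 67

Range = 67


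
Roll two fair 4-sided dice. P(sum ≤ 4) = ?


Total outcomes = 4×4 = 16
Favorable (sum ≤ 4): 6
P = 6/16 = 0.3750

P = 0.3750


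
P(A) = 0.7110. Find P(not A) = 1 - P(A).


P(not A) = 1 - 0.7110 = 0.2890

P(not A) = 0.2890


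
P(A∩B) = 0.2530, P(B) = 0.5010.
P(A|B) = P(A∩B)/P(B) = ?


P(A|B) = 0.2530/0.5010 = 0.5050

P(A|B) = 0.5050


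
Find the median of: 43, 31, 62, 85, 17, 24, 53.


Sorted: 17, 24, 31, 43, 53, 62, 85
n = 7 (odd)
Middle value = 43

Median = 43


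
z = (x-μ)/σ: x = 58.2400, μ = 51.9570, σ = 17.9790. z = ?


z = (58.2400 - 51.9570)/17.9790
= 6.2830/17.9790
= 0.3495

z = 0.3495


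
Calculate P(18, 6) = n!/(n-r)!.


P(18,6) = 18!/12!
= 6402373705728000/479001600
= 13366080

P(18,6) = 13366080


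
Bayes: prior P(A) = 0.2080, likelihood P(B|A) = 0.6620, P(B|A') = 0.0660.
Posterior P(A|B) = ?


P(B) = P(B|A)*P(A) + P(B|A')*P(A')
= 0.6620*0.2080 + 0.0660*0.7920
= 0.137696 + 0.052272 = 0.189968
P(A|B) = 0.137696/0.189968 = 0.7248

P(A|B) = 0.7248


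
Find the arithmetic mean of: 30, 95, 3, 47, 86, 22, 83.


Sum = 30 + 95 + 3 + 47 + 86 + 22 + 83 = 366
n = 7
Mean = 366/7 = 52.2857

Mean = 52.2857


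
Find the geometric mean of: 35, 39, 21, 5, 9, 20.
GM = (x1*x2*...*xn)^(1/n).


Product = 35 × 39 × 21 × 5 × 9 × 20 = 25798500
GM = 25798500^(1/6) = 17.1896

GM = 17.1896


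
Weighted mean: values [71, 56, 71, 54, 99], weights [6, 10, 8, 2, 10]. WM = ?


Numerator = 71*6 + 56*10 + 71*8 + 54*2 + 99*10 = 2652
Denominator = 6 + 10 + 8 + 2 + 10 = 36
WM = 2652/36 = 73.6667

WM = 73.6667


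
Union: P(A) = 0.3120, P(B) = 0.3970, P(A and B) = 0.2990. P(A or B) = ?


P(A∪B) = 0.3120 + 0.3970 - 0.2990
= 0.7090 - 0.2990
= 0.4100

P(A∪B) = 0.4100


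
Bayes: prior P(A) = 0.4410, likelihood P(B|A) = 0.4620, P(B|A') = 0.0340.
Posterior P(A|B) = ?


P(B) = P(B|A)*P(A) + P(B|A')*P(A')
= 0.4620*0.4410 + 0.0340*0.5590
= 0.203742 + 0.019006 = 0.222748
P(A|B) = 0.203742/0.222748 = 0.9147

P(A|B) = 0.9147


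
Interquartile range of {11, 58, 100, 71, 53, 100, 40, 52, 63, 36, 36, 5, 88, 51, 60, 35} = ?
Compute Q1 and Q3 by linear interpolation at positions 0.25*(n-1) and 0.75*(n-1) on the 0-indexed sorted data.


Sorted: 5, 11, 35, 36, 36, 40, 51, 52, 53, 58, 60, 63, 71, 88, 100, 100
Q1 (25th %ile) = 36.0000
Q3 (75th %ile) = 65.0000
IQR = 65.0000 - 36.0000 = 29.0000

IQR = 29.0000


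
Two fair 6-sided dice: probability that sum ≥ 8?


Total outcomes = 6×6 = 36
Favorable (sum ≥ 8): 15
P = 15/36 = 0.4167

P = 0.4167


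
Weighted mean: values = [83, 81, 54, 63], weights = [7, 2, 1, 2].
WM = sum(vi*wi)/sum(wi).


Numerator = 83*7 + 81*2 + 54*1 + 63*2 = 923
Denominator = 7 + 2 + 1 + 2 = 12
WM = 923/12 = 76.9167

WM = 76.9167


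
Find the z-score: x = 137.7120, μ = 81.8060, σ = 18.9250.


z = (137.7120 - 81.8060)/18.9250
= 55.9060/18.9250
= 2.9541

z = 2.9541


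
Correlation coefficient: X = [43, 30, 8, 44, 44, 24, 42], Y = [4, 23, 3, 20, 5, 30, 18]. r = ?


Mean X = 33.5714, Mean Y = 14.7143
SD X = 12.737539, SD Y = 9.909797
Cov = 0.591837
r = 0.591837/(12.737539*9.909797) = 0.0047

r = 0.0047


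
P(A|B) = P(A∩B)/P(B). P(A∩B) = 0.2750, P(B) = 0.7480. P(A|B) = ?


P(A|B) = 0.2750/0.7480 = 0.3676

P(A|B) = 0.3676


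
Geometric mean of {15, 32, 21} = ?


Product = 15 × 32 × 21 = 10080
GM = 10080^(1/3) = 21.6016

GM = 21.6016


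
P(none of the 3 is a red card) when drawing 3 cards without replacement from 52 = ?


P(no red cards) = (26/52) × (25/51) × (24/50)
= 0.1176

P = 0.1176


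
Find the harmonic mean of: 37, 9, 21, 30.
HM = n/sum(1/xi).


Sum of reciprocals = 1/37 + 1/9 + 1/21 + 1/30 = 0.219091
HM = 4/0.219091 = 18.2573

HM = 18.2573


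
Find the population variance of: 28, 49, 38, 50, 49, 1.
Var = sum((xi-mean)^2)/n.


Mean = 35.8333
Squared deviations: 61.3611, 173.3611, 4.6944, 200.6944, 173.3611, 1213.3611
Sum = 1826.8333
Variance = 1826.8333/6 = 304.4722

Variance = 304.4722


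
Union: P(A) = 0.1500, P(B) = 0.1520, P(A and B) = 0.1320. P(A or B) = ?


P(A∪B) = 0.1500 + 0.1520 - 0.1320
= 0.3020 - 0.1320
= 0.1700

P(A∪B) = 0.1700


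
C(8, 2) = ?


C(8,2) = 8!/(2! × 6!)
= 40320/(2 × 720)
= 28

C(8,2) = 28


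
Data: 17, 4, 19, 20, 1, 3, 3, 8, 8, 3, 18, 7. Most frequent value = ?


Frequencies: 1:1, 3:3, 4:1, 7:1, 8:2, 17:1, 18:1, 19:1, 20:1
Max frequency = 3
Mode = 3

Mode = 3


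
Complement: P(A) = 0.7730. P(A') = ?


P(not A) = 1 - 0.7730 = 0.2270

P(not A) = 0.2270


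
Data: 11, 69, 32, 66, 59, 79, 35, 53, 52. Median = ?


Sorted: 11, 32, 35, 52, 53, 59, 66, 69, 79
n = 9 (odd)
Middle value = 53

Median = 53


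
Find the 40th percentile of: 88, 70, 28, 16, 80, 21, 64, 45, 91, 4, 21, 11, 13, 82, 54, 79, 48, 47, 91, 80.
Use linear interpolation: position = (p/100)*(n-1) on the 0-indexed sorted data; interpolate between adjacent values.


Sorted: 4, 11, 13, 16, 21, 21, 28, 45, 47, 48, 54, 64, 70, 79, 80, 80, 82, 88, 91, 91
n = 20
Index = 40/100 * 19 = 7.6000
Lower = data[7] = 45, Upper = data[8] = 47
P40 = 45 + 0.6000*(2) = 46.2000

P40 = 46.2000


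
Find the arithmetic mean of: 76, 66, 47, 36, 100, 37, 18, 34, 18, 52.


Sum = 76 + 66 + 47 + 36 + 100 + 37 + 18 + 34 + 18 + 52 = 484
n = 10
Mean = 484/10 = 48.4000

Mean = 48.4000


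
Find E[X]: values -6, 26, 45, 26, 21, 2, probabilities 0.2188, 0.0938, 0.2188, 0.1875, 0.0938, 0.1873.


E[X] = -6*0.2188 + 26*0.0938 + 45*0.2188 + 26*0.1875 + 21*0.0938 + 2*0.1873
= -1.3128 + 2.4388 + 9.8460 + 4.8750 + 1.9698 + 0.3746
= 18.1914

E[X] = 18.1914


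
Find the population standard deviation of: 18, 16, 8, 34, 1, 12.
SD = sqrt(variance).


Mean = 14.8333
Variance = 104.1389
SD = sqrt(104.1389) = 10.2048

SD = 10.2048


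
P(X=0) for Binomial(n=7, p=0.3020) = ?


C(7,0) = 1
p^0 = 1.000000
(1-p)^7 = 0.080721
P = 1 * 1.000000 * 0.080721 = 0.0807

P(X=0) = 0.0807


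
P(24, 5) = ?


P(24,5) = 24!/19!
= 620448401733239439360000/121645100408832000
= 5100480

P(24,5) = 5100480


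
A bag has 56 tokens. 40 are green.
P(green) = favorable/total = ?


P = 40/56 = 0.7143

P = 0.7143


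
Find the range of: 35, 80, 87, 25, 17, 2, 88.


Max = 88, Min = 2
Range = 88 - 2 = 86

Range = 86


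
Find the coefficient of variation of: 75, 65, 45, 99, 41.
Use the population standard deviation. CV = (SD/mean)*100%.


Mean = 65.0000
SD = 21.1282
CV = (21.1282/65.0000)*100 = 32.5049%

CV = 32.5049%


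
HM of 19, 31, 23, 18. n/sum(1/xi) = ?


Sum of reciprocals = 1/19 + 1/31 + 1/23 + 1/18 = 0.183923
HM = 4/0.183923 = 21.7482

HM = 21.7482


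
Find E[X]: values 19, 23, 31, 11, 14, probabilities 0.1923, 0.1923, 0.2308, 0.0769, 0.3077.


E[X] = 19*0.1923 + 23*0.1923 + 31*0.2308 + 11*0.0769 + 14*0.3077
= 3.6537 + 4.4229 + 7.1548 + 0.8459 + 4.3078
= 20.3851

E[X] = 20.3851


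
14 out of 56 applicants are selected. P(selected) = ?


P = 14/56 = 0.2500

P = 0.2500


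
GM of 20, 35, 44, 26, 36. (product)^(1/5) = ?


Product = 20 × 35 × 44 × 26 × 36 = 28828800
GM = 28828800^(1/5) = 31.0431

GM = 31.0431


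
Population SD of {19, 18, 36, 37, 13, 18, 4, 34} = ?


Mean = 22.3750
Variance = 126.2344
SD = sqrt(126.2344) = 11.2354

SD = 11.2354


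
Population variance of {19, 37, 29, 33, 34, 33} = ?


Mean = 30.8333
Squared deviations: 140.0278, 38.0278, 3.3611, 4.6944, 10.0278, 4.6944
Sum = 200.8333
Variance = 200.8333/6 = 33.4722

Variance = 33.4722


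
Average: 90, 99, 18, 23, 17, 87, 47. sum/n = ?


Sum = 90 + 99 + 18 + 23 + 17 + 87 + 47 = 381
n = 7
Mean = 381/7 = 54.4286

Mean = 54.4286


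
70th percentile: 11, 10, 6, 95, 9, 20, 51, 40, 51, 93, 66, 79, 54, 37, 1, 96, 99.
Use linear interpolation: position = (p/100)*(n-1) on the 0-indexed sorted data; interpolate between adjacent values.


Sorted: 1, 6, 9, 10, 11, 20, 37, 40, 51, 51, 54, 66, 79, 93, 95, 96, 99
n = 17
Index = 70/100 * 16 = 11.2000
Lower = data[11] = 66, Upper = data[12] = 79
P70 = 66 + 0.2000*(13) = 68.6000

P70 = 68.6000


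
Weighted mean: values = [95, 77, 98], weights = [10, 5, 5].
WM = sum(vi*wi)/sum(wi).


Numerator = 95*10 + 77*5 + 98*5 = 1825
Denominator = 10 + 5 + 5 = 20
WM = 1825/20 = 91.2500

WM = 91.2500


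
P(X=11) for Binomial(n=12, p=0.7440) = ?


C(12,11) = 12
p^11 = 0.038664
(1-p)^1 = 0.256000
P = 12 * 0.038664 * 0.256000 = 0.1188

P(X=11) = 0.1188


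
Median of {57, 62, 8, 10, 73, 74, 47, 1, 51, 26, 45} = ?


Sorted: 1, 8, 10, 26, 45, 47, 51, 57, 62, 73, 74
n = 11 (odd)
Middle value = 47

Median = 47


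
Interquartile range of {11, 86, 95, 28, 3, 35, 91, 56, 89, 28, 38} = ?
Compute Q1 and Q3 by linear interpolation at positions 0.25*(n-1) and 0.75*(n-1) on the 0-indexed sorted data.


Sorted: 3, 11, 28, 28, 35, 38, 56, 86, 89, 91, 95
Q1 (25th %ile) = 28.0000
Q3 (75th %ile) = 87.5000
IQR = 87.5000 - 28.0000 = 59.5000

IQR = 59.5000


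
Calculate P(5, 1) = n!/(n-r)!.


P(5,1) = 5!/4!
= 120/24
= 5

P(5,1) = 5


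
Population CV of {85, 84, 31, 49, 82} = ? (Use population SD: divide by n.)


Mean = 66.2000
SD = 22.1576
CV = (22.1576/66.2000)*100 = 33.4707%

CV = 33.4707%


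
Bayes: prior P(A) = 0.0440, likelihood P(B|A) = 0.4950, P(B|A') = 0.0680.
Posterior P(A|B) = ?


P(B) = P(B|A)*P(A) + P(B|A')*P(A')
= 0.4950*0.0440 + 0.0680*0.9560
= 0.021780 + 0.065008 = 0.086788
P(A|B) = 0.021780/0.086788 = 0.2510

P(A|B) = 0.2510


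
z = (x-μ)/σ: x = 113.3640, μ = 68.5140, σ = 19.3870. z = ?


z = (113.3640 - 68.5140)/19.3870
= 44.8500/19.3870
= 2.3134

z = 2.3134


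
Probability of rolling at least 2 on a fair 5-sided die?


Favorable outcomes (roll ≥ 2): 4
Total outcomes = 5
P = 4/5 = 0.8000

P = 0.8000


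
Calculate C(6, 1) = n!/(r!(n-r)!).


C(6,1) = 6!/(1! × 5!)
= 720/(1 × 120)
= 6

C(6,1) = 6


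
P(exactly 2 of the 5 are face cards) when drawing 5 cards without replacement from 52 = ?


Hypergeometric: P(X=2) = C(12,2)·C(40,3) / C(52,5)
= 66 × 9880 / 2598960
= 652080/2598960 = 0.2509

P = 0.2509


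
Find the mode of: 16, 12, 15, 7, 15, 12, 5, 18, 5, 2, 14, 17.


Frequencies: 2:1, 5:2, 7:1, 12:2, 14:1, 15:2, 16:1, 17:1, 18:1
Max frequency = 2
Mode = 5, 12, 15

Mode = 5, 12, 15


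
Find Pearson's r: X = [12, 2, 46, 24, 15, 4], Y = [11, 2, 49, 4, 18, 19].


Mean X = 17.1667, Mean Y = 17.1667
SD X = 14.792077, SD Y = 15.592911
Cov = 177.305556
r = 177.305556/(14.792077*15.592911) = 0.7687

r = 0.7687


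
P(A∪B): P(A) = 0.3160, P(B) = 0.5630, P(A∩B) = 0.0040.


P(A∪B) = 0.3160 + 0.5630 - 0.0040
= 0.8790 - 0.0040
= 0.8750

P(A∪B) = 0.8750


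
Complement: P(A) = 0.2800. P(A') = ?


P(not A) = 1 - 0.2800 = 0.7200

P(not A) = 0.7200


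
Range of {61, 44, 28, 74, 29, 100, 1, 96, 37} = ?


Max = 100, Min = 1
Range = 100 - 1 = 99

Range = 99


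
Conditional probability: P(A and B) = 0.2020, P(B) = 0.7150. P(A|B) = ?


P(A|B) = 0.2020/0.7150 = 0.2825

P(A|B) = 0.2825


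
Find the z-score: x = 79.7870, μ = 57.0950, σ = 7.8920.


z = (79.7870 - 57.0950)/7.8920
= 22.6920/7.8920
= 2.8753

z = 2.8753


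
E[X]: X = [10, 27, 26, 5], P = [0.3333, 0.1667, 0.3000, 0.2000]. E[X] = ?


E[X] = 10*0.3333 + 27*0.1667 + 26*0.3000 + 5*0.2000
= 3.3330 + 4.5009 + 7.8000 + 1.0000
= 16.6339

E[X] = 16.6339


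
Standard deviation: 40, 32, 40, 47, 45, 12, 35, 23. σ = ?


Mean = 34.2500
Variance = 121.4375
SD = sqrt(121.4375) = 11.0199

SD = 11.0199


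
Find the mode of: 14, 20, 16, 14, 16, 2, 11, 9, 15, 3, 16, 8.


Frequencies: 2:1, 3:1, 8:1, 9:1, 11:1, 14:2, 15:1, 16:3, 20:1
Max frequency = 3
Mode = 16

Mode = 16


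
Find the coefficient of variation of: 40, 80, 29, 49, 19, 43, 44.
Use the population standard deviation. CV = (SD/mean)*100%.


Mean = 43.4286
SD = 17.6705
CV = (17.6705/43.4286)*100 = 40.6885%

CV = 40.6885%


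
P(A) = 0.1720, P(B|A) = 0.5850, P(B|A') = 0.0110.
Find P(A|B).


P(B) = P(B|A)*P(A) + P(B|A')*P(A')
= 0.5850*0.1720 + 0.0110*0.8280
= 0.100620 + 0.009108 = 0.109728
P(A|B) = 0.100620/0.109728 = 0.9170

P(A|B) = 0.9170


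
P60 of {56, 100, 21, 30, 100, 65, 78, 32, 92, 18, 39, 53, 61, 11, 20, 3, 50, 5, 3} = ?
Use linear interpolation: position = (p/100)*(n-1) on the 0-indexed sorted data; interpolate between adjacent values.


Sorted: 3, 3, 5, 11, 18, 20, 21, 30, 32, 39, 50, 53, 56, 61, 65, 78, 92, 100, 100
n = 19
Index = 60/100 * 18 = 10.8000
Lower = data[10] = 50, Upper = data[11] = 53
P60 = 50 + 0.8000*(3) = 52.4000

P60 = 52.4000


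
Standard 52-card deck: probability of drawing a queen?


4 queens in 52 cards
P = 4/52 = 0.0769

P = 0.0769


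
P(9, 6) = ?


P(9,6) = 9!/3!
= 362880/6
= 60480

P(9,6) = 60480


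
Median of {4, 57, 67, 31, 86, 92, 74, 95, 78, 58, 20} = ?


Sorted: 4, 20, 31, 57, 58, 67, 74, 78, 86, 92, 95
n = 11 (odd)
Middle value = 67

Median = 67


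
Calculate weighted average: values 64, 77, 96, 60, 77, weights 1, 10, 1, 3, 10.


Numerator = 64*1 + 77*10 + 96*1 + 60*3 + 77*10 = 1880
Denominator = 1 + 10 + 1 + 3 + 10 = 25
WM = 1880/25 = 75.2000

WM = 75.2000


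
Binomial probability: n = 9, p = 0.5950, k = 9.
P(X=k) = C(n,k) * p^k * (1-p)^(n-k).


C(9,9) = 1
p^9 = 0.009347
(1-p)^0 = 1.000000
P = 1 * 0.009347 * 1.000000 = 0.0093

P(X=9) = 0.0093


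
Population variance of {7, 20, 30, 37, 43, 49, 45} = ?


Mean = 33.0000
Squared deviations: 676.0000, 169.0000, 9.0000, 16.0000, 100.0000, 256.0000, 144.0000
Sum = 1370.0000
Variance = 1370.0000/7 = 195.7143

Variance = 195.7143


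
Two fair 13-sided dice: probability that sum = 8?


Total outcomes = 13×13 = 169
Favorable (sum = 8): 7
P = 7/169 = 0.0414

P = 0.0414


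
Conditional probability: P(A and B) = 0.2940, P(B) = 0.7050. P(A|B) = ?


P(A|B) = 0.2940/0.7050 = 0.4170

P(A|B) = 0.4170


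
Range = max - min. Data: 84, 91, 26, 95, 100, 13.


Max = 100, Min = 13
Range = 100 - 13 = 87

Range = 87


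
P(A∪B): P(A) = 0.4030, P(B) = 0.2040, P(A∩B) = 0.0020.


P(A∪B) = 0.4030 + 0.2040 - 0.0020
= 0.6070 - 0.0020
= 0.6050

P(A∪B) = 0.6050


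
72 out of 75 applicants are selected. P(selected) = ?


P = 72/75 = 0.9600

P = 0.9600


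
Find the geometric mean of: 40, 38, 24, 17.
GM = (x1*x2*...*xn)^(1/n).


Product = 40 × 38 × 24 × 17 = 620160
GM = 620160^(1/4) = 28.0625

GM = 28.0625


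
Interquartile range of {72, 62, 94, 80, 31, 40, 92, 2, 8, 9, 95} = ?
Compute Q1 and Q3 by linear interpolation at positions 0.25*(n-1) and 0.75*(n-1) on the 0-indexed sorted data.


Sorted: 2, 8, 9, 31, 40, 62, 72, 80, 92, 94, 95
Q1 (25th %ile) = 20.0000
Q3 (75th %ile) = 86.0000
IQR = 86.0000 - 20.0000 = 66.0000

IQR = 66.0000


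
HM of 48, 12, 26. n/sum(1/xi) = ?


Sum of reciprocals = 1/48 + 1/12 + 1/26 = 0.142628
HM = 3/0.142628 = 21.0337

HM = 21.0337


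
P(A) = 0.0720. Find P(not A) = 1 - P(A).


P(not A) = 1 - 0.0720 = 0.9280

P(not A) = 0.9280


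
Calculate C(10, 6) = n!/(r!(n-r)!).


C(10,6) = 10!/(6! × 4!)
= 3628800/(720 × 24)
= 210

C(10,6) = 210


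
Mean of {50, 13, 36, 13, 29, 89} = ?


Sum = 50 + 13 + 36 + 13 + 29 + 89 = 230
n = 6
Mean = 230/6 = 38.3333

Mean = 38.3333


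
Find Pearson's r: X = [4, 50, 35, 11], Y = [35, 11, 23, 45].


Mean X = 25.0000, Mean Y = 28.5000
SD X = 18.452642, SD Y = 12.757351
Cov = -215.000000
r = -215.000000/(18.452642*12.757351) = -0.9133

r = -0.9133


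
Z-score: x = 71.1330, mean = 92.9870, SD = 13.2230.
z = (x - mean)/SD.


z = (71.1330 - 92.9870)/13.2230
= -21.8540/13.2230
= -1.6527

z = -1.6527


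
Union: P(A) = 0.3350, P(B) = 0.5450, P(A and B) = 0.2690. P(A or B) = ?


P(A∪B) = 0.3350 + 0.5450 - 0.2690
= 0.8800 - 0.2690
= 0.6110

P(A∪B) = 0.6110


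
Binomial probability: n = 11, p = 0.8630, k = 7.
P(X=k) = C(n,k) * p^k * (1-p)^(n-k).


C(11,7) = 330
p^7 = 0.356513
(1-p)^4 = 0.000352
P = 330 * 0.356513 * 0.000352 = 0.0414

P(X=7) = 0.0414


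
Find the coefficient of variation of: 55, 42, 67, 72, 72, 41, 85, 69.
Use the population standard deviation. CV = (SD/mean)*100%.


Mean = 62.8750
SD = 14.5210
CV = (14.5210/62.8750)*100 = 23.0950%

CV = 23.0950%


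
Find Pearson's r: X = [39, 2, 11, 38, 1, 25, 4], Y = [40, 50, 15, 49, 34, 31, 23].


Mean X = 17.1429, Mean Y = 34.5714
SD X = 15.468203, SD Y = 11.986387
Cov = 62.775510
r = 62.775510/(15.468203*11.986387) = 0.3386

r = 0.3386


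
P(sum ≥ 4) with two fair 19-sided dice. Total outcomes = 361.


Total outcomes = 19×19 = 361
Favorable (sum ≥ 4): 358
P = 358/361 = 0.9917

P = 0.9917


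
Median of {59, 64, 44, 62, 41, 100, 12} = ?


Sorted: 12, 41, 44, 59, 62, 64, 100
n = 7 (odd)
Middle value = 59

Median = 59


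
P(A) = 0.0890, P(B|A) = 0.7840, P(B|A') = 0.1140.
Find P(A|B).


P(B) = P(B|A)*P(A) + P(B|A')*P(A')
= 0.7840*0.0890 + 0.1140*0.9110
= 0.069776 + 0.103854 = 0.173630
P(A|B) = 0.069776/0.173630 = 0.4019

P(A|B) = 0.4019


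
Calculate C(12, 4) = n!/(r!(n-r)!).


C(12,4) = 12!/(4! × 8!)
= 479001600/(24 × 40320)
= 495

C(12,4) = 495


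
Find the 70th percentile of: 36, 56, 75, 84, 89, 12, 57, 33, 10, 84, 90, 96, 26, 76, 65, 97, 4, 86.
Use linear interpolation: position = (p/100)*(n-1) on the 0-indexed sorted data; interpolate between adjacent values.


Sorted: 4, 10, 12, 26, 33, 36, 56, 57, 65, 75, 76, 84, 84, 86, 89, 90, 96, 97
n = 18
Index = 70/100 * 17 = 11.9000
Lower = data[11] = 84, Upper = data[12] = 84
P70 = 84 + 0.9000*(0) = 84.0000

P70 = 84.0000


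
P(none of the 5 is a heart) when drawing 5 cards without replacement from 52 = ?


P(no hearts) = (39/52) × (38/51) × (37/50) × (36/49) × (35/48)
= 0.2215

P = 0.2215


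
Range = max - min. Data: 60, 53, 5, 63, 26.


Max = 63, Min = 5
Range = 63 - 5 = 58

Range = 58


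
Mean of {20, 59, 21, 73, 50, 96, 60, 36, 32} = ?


Sum = 20 + 59 + 21 + 73 + 50 + 96 + 60 + 36 + 32 = 447
n = 9
Mean = 447/9 = 49.6667

Mean = 49.6667


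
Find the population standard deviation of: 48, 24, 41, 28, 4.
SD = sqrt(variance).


Mean = 29.0000
Variance = 231.2000
SD = sqrt(231.2000) = 15.2053

SD = 15.2053


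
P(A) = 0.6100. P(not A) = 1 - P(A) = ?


P(not A) = 1 - 0.6100 = 0.3900

P(not A) = 0.3900


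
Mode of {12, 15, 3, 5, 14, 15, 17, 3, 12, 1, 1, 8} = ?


Frequencies: 1:2, 3:2, 5:1, 8:1, 12:2, 14:1, 15:2, 17:1
Max frequency = 2
Mode = 1, 3, 12, 15

Mode = 1, 3, 12, 15


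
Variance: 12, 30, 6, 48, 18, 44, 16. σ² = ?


Mean = 24.8571
Squared deviations: 165.3061, 26.4490, 355.5918, 535.5918, 47.0204, 366.4490, 78.4490
Sum = 1574.8571
Variance = 1574.8571/7 = 224.9796

Variance = 224.9796


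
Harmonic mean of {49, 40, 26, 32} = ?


Sum of reciprocals = 1/49 + 1/40 + 1/26 + 1/32 = 0.115120
HM = 4/0.115120 = 34.7464

HM = 34.7464


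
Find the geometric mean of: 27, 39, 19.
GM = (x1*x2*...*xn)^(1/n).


Product = 27 × 39 × 19 = 20007
GM = 20007^(1/3) = 27.1473

GM = 27.1473


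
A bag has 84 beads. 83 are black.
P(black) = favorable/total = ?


P = 83/84 = 0.9881

P = 0.9881


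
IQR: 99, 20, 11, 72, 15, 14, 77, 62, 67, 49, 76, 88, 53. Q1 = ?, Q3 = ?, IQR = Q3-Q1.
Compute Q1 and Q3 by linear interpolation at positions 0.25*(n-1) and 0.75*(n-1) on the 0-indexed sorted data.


Sorted: 11, 14, 15, 20, 49, 53, 62, 67, 72, 76, 77, 88, 99
Q1 (25th %ile) = 20.0000
Q3 (75th %ile) = 76.0000
IQR = 76.0000 - 20.0000 = 56.0000

IQR = 56.0000


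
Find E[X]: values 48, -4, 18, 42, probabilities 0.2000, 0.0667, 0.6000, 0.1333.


E[X] = 48*0.2000 - 4*0.0667 + 18*0.6000 + 42*0.1333
= 9.6000 - 0.2668 + 10.8000 + 5.5986
= 25.7318

E[X] = 25.7318


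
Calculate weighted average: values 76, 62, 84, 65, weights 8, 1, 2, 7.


Numerator = 76*8 + 62*1 + 84*2 + 65*7 = 1293
Denominator = 8 + 1 + 2 + 7 = 18
WM = 1293/18 = 71.8333

WM = 71.8333


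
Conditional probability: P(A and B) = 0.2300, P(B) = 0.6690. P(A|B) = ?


P(A|B) = 0.2300/0.6690 = 0.3438

P(A|B) = 0.3438


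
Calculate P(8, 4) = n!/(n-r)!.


P(8,4) = 8!/4!
= 40320/24
= 1680

P(8,4) = 1680


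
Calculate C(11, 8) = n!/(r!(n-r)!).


C(11,8) = 11!/(8! × 3!)
= 39916800/(40320 × 6)
= 165

C(11,8) = 165


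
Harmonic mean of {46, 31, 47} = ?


Sum of reciprocals = 1/46 + 1/31 + 1/47 = 0.075274
HM = 3/0.075274 = 39.8545

HM = 39.8545


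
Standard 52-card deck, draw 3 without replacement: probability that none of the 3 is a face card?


P(no face cards) = (40/52) × (39/51) × (38/50)
= 0.4471

P = 0.4471


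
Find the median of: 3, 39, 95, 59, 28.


Sorted: 3, 28, 39, 59, 95
n = 5 (odd)
Middle value = 39

Median = 39


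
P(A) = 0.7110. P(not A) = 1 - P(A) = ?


P(not A) = 1 - 0.7110 = 0.2890

P(not A) = 0.2890


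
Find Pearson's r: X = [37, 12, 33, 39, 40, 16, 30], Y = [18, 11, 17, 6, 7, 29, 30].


Mean X = 29.5714, Mean Y = 16.8571
SD X = 10.404081, SD Y = 9.030560
Cov = -36.061224
r = -36.061224/(10.404081*9.030560) = -0.3838

r = -0.3838


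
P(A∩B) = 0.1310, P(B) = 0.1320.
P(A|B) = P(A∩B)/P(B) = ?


P(A|B) = 0.1310/0.1320 = 0.9924

P(A|B) = 0.9924


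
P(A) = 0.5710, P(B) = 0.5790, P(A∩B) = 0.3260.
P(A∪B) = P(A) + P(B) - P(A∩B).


P(A∪B) = 0.5710 + 0.5790 - 0.3260
= 1.1500 - 0.3260
= 0.8240

P(A∪B) = 0.8240


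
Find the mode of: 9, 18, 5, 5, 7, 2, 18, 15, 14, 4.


Frequencies: 2:1, 4:1, 5:2, 7:1, 9:1, 14:1, 15:1, 18:2
Max frequency = 2
Mode = 5, 18

Mode = 5, 18


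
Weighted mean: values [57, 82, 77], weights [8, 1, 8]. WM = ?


Numerator = 57*8 + 82*1 + 77*8 = 1154
Denominator = 8 + 1 + 8 = 17
WM = 1154/17 = 67.8824

WM = 67.8824


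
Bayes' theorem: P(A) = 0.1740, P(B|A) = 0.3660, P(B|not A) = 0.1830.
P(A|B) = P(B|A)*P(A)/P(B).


P(B) = P(B|A)*P(A) + P(B|A')*P(A')
= 0.3660*0.1740 + 0.1830*0.8260
= 0.063684 + 0.151158 = 0.214842
P(A|B) = 0.063684/0.214842 = 0.2964

P(A|B) = 0.2964


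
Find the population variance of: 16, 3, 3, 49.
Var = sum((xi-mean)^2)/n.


Mean = 17.7500
Squared deviations: 3.0625, 217.5625, 217.5625, 976.5625
Sum = 1414.7500
Variance = 1414.7500/4 = 353.6875

Variance = 353.6875


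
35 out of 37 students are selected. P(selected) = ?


P = 35/37 = 0.9459

P = 0.9459


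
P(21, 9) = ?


P(21,9) = 21!/12!
= 51090942171709440000/479001600
= 106661318400

P(21,9) = 106661318400


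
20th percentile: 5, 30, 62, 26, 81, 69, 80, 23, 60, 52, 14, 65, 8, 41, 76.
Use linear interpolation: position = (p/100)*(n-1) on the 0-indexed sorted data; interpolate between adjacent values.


Sorted: 5, 8, 14, 23, 26, 30, 41, 52, 60, 62, 65, 69, 76, 80, 81
n = 15
Index = 20/100 * 14 = 2.8000
Lower = data[2] = 14, Upper = data[3] = 23
P20 = 14 + 0.8000*(9) = 21.2000

P20 = 21.2000


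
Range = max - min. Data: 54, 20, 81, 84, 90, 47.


Max = 90, Min = 20
Range = 90 - 20 = 70

Range = 70


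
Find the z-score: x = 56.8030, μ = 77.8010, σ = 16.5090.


z = (56.8030 - 77.8010)/16.5090
= -20.9980/16.5090
= -1.2719

z = -1.2719


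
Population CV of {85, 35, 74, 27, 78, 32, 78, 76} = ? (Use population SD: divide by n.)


Mean = 60.6250
SD = 22.9670
CV = (22.9670/60.6250)*100 = 37.8838%

CV = 37.8838%


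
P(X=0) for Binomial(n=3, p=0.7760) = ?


C(3,0) = 1
p^0 = 1.000000
(1-p)^3 = 0.011239
P = 1 * 1.000000 * 0.011239 = 0.0112

P(X=0) = 0.0112


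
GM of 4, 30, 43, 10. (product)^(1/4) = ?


Product = 4 × 30 × 43 × 10 = 51600
GM = 51600^(1/4) = 15.0717

GM = 15.0717


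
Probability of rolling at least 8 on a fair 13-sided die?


Favorable outcomes (roll ≥ 8): 6
Total outcomes = 13
P = 6/13 = 0.4615

P = 0.4615


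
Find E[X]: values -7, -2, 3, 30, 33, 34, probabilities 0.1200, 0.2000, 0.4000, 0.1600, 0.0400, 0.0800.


E[X] = -7*0.1200 - 2*0.2000 + 3*0.4000 + 30*0.1600 + 33*0.0400 + 34*0.0800
= -0.8400 - 0.4000 + 1.2000 + 4.8000 + 1.3200 + 2.7200
= 8.8000

E[X] = 8.8000


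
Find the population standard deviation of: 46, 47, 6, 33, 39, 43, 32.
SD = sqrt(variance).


Mean = 35.1429
Variance = 171.2653
SD = sqrt(171.2653) = 13.0868

SD = 13.0868


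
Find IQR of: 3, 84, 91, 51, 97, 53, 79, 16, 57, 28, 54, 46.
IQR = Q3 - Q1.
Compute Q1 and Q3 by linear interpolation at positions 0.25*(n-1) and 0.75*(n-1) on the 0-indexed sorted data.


Sorted: 3, 16, 28, 46, 51, 53, 54, 57, 79, 84, 91, 97
Q1 (25th %ile) = 41.5000
Q3 (75th %ile) = 80.2500
IQR = 80.2500 - 41.5000 = 38.7500

IQR = 38.7500


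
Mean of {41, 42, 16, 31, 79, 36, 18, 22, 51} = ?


Sum = 41 + 42 + 16 + 31 + 79 + 36 + 18 + 22 + 51 = 336
n = 9
Mean = 336/9 = 37.3333

Mean = 37.3333


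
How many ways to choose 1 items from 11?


C(11,1) = 11!/(1! × 10!)
= 39916800/(1 × 3628800)
= 11

C(11,1) = 11


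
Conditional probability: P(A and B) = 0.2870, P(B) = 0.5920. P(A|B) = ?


P(A|B) = 0.2870/0.5920 = 0.4848

P(A|B) = 0.4848


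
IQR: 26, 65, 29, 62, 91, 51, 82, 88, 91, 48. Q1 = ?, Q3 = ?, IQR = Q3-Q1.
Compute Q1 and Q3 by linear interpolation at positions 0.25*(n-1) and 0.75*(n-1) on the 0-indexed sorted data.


Sorted: 26, 29, 48, 51, 62, 65, 82, 88, 91, 91
Q1 (25th %ile) = 48.7500
Q3 (75th %ile) = 86.5000
IQR = 86.5000 - 48.7500 = 37.7500

IQR = 37.7500


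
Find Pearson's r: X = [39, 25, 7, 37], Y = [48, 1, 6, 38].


Mean X = 27.0000, Mean Y = 23.2500
SD X = 12.727922, SD Y = 20.141686
Cov = 208.500000
r = 208.500000/(12.727922*20.141686) = 0.8133

r = 0.8133


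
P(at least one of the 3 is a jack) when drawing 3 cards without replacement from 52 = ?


P(at least one) = 1 - P(none)
P(none) = (48/52) × (47/51) × (46/50) = 0.782624
P(at least one) = 1 - 0.782624 = 0.2174

P = 0.2174


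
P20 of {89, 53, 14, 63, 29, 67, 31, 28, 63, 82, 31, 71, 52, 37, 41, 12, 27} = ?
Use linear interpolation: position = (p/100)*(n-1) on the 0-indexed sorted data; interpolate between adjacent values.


Sorted: 12, 14, 27, 28, 29, 31, 31, 37, 41, 52, 53, 63, 63, 67, 71, 82, 89
n = 17
Index = 20/100 * 16 = 3.2000
Lower = data[3] = 28, Upper = data[4] = 29
P20 = 28 + 0.2000*(1) = 28.2000

P20 = 28.2000
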